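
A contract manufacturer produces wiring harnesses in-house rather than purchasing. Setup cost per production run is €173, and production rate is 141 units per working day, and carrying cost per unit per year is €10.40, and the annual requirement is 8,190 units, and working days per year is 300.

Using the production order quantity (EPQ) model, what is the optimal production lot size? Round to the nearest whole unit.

581 units

d = 8,190/300 = 27.3000 units/day;  effective holding cost H(1 − d/p) = 10.4·(1 − 27.3000/141) = 8.38638
Q* = √(2DS / H_eff) = √(2·8,190·173 / 8.38638) ≈ 581.29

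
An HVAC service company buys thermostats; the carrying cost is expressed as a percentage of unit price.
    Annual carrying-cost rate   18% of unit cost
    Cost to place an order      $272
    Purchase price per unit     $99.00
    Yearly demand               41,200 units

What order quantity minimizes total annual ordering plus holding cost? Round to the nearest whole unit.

1,121 units

H = i·C = 0.18 × $99 = $17.8200 per unit-year
Q* = √(2·D·S / H) = √(2·41,200·272 / 17.82) = √1,257,732.9 ≈ 1,121.49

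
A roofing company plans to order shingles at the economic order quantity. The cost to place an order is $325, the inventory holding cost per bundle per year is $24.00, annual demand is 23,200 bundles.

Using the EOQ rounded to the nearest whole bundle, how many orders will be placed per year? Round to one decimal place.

2DS/H = 2·23,200·325/24 = 628,333.33
EOQ = √628,333.33 ≈ 792.67 → Q = 793
Orders per year = D/Q = 23,200 / 793 = 29.256

29.3 orders per year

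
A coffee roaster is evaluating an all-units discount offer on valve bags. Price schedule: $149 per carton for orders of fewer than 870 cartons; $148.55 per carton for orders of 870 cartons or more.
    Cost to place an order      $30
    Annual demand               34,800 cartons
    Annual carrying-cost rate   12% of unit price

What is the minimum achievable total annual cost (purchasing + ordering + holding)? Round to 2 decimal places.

H₁ = 12%×$149 = $17.8800;  H₂ = 12%×$148.55 = $17.8260
EOQ₁ = √(2×34,800×30/17.8800) = 341.73  (< 870, feasible at tier 1)
EOQ₂ = √(2×34,800×30/17.8260) = 342.25  (< 870 → use Q = 870 at tier-2 price)
TC(tier 1 (EOQ₁), Q≈341.7) = $5,191,310.11
TC(tier 2, Q≈870.0) = $5,178,494.31
Minimum at tier 2: $5,178,494.31

$5,178,494.31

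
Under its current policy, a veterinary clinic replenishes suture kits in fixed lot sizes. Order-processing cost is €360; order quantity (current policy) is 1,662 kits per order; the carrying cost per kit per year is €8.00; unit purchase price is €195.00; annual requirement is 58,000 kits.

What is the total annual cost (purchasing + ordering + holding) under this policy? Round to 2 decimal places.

€11,329,211.18

Orders/yr = 58,000/1,662 = 34.898; ordering cost = 34.898 × €360 = €12,563.18
Average inventory = 1,662/2 = 831; holding cost = 831 × €8 = €6,648.00
Purchase cost = D·C = 58,000 × 195 = €11,310,000.00
Total = €12,563.18 + €6,648.00 + €11,310,000.00 = €11,329,211.18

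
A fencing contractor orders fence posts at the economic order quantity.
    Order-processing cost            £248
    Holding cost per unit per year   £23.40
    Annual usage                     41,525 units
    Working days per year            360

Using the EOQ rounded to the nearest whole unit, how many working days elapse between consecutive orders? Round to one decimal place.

2DS/H = 2·41,525·248/23.4 = 880,188.03
EOQ = √880,188.03 ≈ 938.18 → Q = 938 units
T = Q/D × 360 days = 938/41,525 × 360 = 8.132 days

8.1 days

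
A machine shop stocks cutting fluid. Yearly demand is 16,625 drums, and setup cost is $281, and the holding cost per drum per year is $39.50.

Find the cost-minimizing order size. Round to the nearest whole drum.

EOQ = √(2DS/H) = √(2 × 16,625 × 281 / 39.5)
    = √(236,537.97) ≈ 486.35

486 drums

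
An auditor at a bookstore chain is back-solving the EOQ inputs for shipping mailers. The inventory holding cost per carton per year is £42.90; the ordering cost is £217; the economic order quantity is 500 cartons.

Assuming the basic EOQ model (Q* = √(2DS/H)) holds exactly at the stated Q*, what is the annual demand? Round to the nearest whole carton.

24,712 cartons per year

From Q* = √(2DS/H) ⇒ Q*² = 2DS/H.
D = Q²H / (2S) = 500² × 42.9 / (2 × 217) = 24,711.98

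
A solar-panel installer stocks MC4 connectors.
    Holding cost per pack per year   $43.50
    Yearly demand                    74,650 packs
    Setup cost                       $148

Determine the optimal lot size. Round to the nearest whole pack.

713 packs

Q* = √(2·D·S / H) = √(2·74,650·148 / 43.5) = √507,963.2 ≈ 712.72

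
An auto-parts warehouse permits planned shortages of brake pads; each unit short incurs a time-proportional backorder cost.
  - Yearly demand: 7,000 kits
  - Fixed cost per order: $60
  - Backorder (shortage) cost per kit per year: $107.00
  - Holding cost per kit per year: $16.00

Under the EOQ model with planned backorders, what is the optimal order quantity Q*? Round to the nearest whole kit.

Basic EOQ = √(2·7,000·60/16) = 229.129
Backorder adjustment √((H+b)/b) = √((16+107)/107) = 1.0722
Q* = 229.129 × 1.0722 ≈ 245.66

246 kits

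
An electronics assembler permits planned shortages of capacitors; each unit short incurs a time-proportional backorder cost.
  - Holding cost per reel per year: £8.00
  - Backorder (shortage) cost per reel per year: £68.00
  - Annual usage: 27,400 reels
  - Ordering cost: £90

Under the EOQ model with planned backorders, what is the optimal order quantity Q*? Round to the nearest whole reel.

Basic EOQ = √(2·27,400·90/8) = 785.175
Backorder adjustment √((H+b)/b) = √((8+68)/68) = 1.0572
Q* = 785.175 × 1.0572 ≈ 830.08

830 reels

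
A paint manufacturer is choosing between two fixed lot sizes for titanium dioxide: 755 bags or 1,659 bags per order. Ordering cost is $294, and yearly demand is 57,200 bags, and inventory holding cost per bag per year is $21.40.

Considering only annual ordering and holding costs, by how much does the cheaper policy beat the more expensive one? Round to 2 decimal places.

TC(Q) = (D/Q)S + (Q/2)H
TC(755) = (57,200/755)×294 + (755/2)×21.4 = $30,352.41
TC(1,659) = (57,200/1,659)×294 + (1,659/2)×21.4 = $27,888.01
Cheaper: Q = 1,659.  Difference = $2,464.40

$2,464.40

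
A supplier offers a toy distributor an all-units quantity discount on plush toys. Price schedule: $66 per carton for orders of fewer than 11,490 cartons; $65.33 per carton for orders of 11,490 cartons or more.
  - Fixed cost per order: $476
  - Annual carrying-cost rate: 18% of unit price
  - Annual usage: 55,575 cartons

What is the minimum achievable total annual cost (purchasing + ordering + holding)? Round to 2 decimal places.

H₁ = 18%×$66 = $11.8800;  H₂ = 18%×$65.33 = $11.7594
EOQ₁ = √(2×55,575×476/11.8800) = 2,110.33  (< 11,490, feasible at tier 1)
EOQ₂ = √(2×55,575×476/11.7594) = 2,121.12  (< 11,490 → use Q = 11,490 at tier-2 price)
TC(tier 1 (EOQ₁), Q≈2,110.3) = $3,693,020.70
TC(tier 2, Q≈11,490.0) = $3,700,574.83
Minimum at tier 1 (EOQ₁): $3,693,020.70

$3,693,020.70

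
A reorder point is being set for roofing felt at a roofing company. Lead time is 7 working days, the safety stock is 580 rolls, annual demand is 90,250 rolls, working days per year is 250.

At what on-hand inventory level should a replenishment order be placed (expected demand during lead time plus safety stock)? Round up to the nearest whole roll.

Daily demand d = 90,250 / 250 = 361.000 rolls/day
Demand during lead time = 361.000 × 7 = 2,527.00
Reorder point = 2,527.00 + 580 = 3,107.00 → round up

3,107 rolls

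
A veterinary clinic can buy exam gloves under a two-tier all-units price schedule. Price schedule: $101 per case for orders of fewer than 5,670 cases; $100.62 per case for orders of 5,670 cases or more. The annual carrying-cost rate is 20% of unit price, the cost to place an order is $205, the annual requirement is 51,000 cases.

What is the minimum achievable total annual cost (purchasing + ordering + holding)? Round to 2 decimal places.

$5,171,551.93

H₁ = 20%×$101 = $20.2000;  H₂ = 20%×$100.62 = $20.1240
EOQ₁ = √(2×51,000×205/20.2000) = 1,017.42  (< 5,670, feasible at tier 1)
EOQ₂ = √(2×51,000×205/20.1240) = 1,019.34  (< 5,670 → use Q = 5,670 at tier-2 price)
TC(tier 1 (EOQ₁), Q≈1,017.4) = $5,171,551.93
TC(tier 2, Q≈5,670.0) = $5,190,515.46
Minimum at tier 1 (EOQ₁): $5,171,551.93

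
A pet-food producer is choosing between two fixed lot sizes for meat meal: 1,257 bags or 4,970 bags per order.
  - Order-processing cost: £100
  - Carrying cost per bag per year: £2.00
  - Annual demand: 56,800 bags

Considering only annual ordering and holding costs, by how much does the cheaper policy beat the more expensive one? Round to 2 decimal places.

£337.16

Annual cost at Q: ordering D·S/Q plus holding Q·H/2.
TC(1,257) = (56,800/1,257)×100 + (1,257/2)×2 = £5,775.70
TC(4,970) = (56,800/4,970)×100 + (4,970/2)×2 = £6,112.86
Lots of 1,257 are cheaper by £337.16.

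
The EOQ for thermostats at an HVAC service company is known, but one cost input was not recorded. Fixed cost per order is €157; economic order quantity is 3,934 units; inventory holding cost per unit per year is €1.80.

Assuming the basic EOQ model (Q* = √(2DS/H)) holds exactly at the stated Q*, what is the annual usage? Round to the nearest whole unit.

EOQ relation: Q² = 2DS/H, so rearrange for the unknown.
D = Q²H / (2S) = 3,934² × 1.8 / (2 × 157) = 88,717.96

88,718 units per year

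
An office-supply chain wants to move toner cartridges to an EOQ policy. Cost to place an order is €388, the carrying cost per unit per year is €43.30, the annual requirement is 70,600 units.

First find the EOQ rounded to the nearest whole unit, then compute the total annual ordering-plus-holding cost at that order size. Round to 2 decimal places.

EOQ = √(2DS/H) = √(2 × 70,600 × 388 / 43.3)
    = √(1,265,256.35) ≈ 1,124.84 → Q = 1,125 units
Annual ordering cost = (D/Q)·S = (70,600/1,125) × 388 = €24,349.16
Annual holding cost  = (Q/2)·H = (1,125/2) × 43.3 = €24,356.25
Total = €24,349.16 + €24,356.25 = €48,705.41

€48,705.41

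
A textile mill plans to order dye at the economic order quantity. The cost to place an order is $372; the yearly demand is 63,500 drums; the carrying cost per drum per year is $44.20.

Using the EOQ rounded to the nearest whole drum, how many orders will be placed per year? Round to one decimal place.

EOQ = √(2DS/H) = √(2 × 63,500 × 372 / 44.2)
    = √(1,068,868.78) ≈ 1,033.86 → Q = 1,034
N = D/Q = 63,500/1,034 ≈ 61.412 orders/yr

61.4 orders per year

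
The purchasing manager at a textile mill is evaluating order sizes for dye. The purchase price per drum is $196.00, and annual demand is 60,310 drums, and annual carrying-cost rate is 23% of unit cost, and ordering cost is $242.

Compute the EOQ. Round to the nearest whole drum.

805 drums

H = i·C = 0.23 × $196 = $45.0800 per drum-year
2DS/H = 2·60,310·242/45.08 = 647,516.42
EOQ = √647,516.42 ≈ 804.68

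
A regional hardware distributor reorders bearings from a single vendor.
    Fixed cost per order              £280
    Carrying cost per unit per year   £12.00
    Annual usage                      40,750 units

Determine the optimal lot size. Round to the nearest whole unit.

EOQ = √(2DS/H) = √(2 × 40,750 × 280 / 12)
    = √(1,901,666.67) ≈ 1,379.01

1,379 units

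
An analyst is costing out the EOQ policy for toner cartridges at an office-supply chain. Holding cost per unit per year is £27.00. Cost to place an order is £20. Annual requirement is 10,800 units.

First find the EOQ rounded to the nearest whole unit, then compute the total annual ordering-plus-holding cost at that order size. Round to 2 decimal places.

£3,415.29

Optimal lot size Q* = (2 × 10,800 × £20 / £27)^½ ≈ 126.49 → Q = 126 units
Ordering: D/Q × S = 10,800/126 × £20 = £1,714.29
Holding:  Q/2 × H = 126/2 × £27 = £1,701.00
Total = £1,714.29 + £1,701.00 = £3,415.29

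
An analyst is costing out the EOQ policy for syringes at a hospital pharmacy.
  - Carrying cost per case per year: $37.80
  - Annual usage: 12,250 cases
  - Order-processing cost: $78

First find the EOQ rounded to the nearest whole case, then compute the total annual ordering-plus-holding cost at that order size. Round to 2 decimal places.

EOQ = √(2DS/H) = √(2 × 12,250 × 78 / 37.8)
    = √(50,555.56) ≈ 224.85 → Q = 225 cases
Ordering: D/Q × S = 12,250/225 × $78 = $4,246.67
Holding:  Q/2 × H = 225/2 × $37.8 = $4,252.50
Total = $4,246.67 + $4,252.50 = $8,499.17

$8,499.17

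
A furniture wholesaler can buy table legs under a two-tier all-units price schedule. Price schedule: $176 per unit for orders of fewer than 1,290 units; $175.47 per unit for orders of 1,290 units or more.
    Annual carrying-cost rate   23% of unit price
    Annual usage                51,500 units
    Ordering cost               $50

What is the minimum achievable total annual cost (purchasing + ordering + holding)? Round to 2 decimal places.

$9,064,732.10

H₁ = 23%×$176 = $40.4800;  H₂ = 23%×$175.47 = $40.3581
EOQ₁ = √(2×51,500×50/40.4800) = 356.68  (< 1,290, feasible at tier 1)
EOQ₂ = √(2×51,500×50/40.3581) = 357.22  (< 1,290 → use Q = 1,290 at tier-2 price)
TC(tier 1 (EOQ₁), Q≈356.7) = $9,078,438.56
TC(tier 2, Q≈1,290.0) = $9,064,732.10
Minimum at tier 2: $9,064,732.10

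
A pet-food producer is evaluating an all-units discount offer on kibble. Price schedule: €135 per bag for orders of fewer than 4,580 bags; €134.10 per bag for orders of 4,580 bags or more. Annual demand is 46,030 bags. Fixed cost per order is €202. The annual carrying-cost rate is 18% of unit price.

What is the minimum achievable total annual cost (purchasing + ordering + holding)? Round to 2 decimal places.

H₁ = 18%×€135 = €24.3000;  H₂ = 18%×€134.10 = €24.1380
EOQ₁ = √(2×46,030×202/24.3000) = 874.80  (< 4,580, feasible at tier 1)
EOQ₂ = √(2×46,030×202/24.1380) = 877.73  (< 4,580 → use Q = 4,580 at tier-2 price)
TC(tier 1 (EOQ₁), Q≈874.8) = €6,235,307.60
TC(tier 2, Q≈4,580.0) = €6,229,929.16
Minimum at tier 2: €6,229,929.16

€6,229,929.16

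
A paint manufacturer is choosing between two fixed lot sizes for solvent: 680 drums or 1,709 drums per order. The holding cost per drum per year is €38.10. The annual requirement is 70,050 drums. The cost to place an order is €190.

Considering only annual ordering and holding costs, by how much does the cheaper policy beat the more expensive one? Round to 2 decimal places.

TC(Q) = (D/Q)S + (Q/2)H
TC(680) = (70,050/680)×190 + (680/2)×38.1 = €32,526.79
TC(1,709) = (70,050/1,709)×190 + (1,709/2)×38.1 = €40,344.34
Cheaper: Q = 680.  Difference = €7,817.54

€7,817.54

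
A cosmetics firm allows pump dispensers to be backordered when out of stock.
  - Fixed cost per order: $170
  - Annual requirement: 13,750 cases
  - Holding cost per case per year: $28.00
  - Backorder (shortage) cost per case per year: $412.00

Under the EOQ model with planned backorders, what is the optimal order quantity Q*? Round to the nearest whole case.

Basic EOQ = √(2·13,750·170/28) = 408.613
Backorder adjustment √((H+b)/b) = √((28+412)/412) = 1.0334
Q* = 408.613 × 1.0334 ≈ 422.27

422 cases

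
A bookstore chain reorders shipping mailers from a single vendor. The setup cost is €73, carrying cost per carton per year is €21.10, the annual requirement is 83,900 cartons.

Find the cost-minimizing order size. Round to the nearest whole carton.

2DS/H = 2·83,900·73/21.1 = 580,540.28
EOQ = √580,540.28 ≈ 761.93

762 cartons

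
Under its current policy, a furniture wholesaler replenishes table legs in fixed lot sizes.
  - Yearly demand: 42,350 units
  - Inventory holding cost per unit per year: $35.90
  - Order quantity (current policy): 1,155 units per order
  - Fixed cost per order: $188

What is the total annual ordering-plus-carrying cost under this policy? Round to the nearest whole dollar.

$27,626

Annual ordering cost = (D/Q)·S = (42,350/1,155) × 188 = $6,893.33
Annual holding cost  = (Q/2)·H = (1,155/2) × 35.9 = $20,732.25
Total = $6,893.33 + $20,732.25 = $27,625.58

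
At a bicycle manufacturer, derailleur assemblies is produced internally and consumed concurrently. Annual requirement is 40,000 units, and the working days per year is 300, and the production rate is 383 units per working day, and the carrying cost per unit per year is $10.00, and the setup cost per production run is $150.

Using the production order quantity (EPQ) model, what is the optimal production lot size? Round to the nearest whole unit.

d = 40,000/300 = 133.3333 units/day;  effective holding cost H(1 − d/p) = 10·(1 − 133.3333/383) = 6.51871
Q* = √(2DS / H_eff) = √(2·40,000·150 / 6.51871) ≈ 1,356.78

1,357 units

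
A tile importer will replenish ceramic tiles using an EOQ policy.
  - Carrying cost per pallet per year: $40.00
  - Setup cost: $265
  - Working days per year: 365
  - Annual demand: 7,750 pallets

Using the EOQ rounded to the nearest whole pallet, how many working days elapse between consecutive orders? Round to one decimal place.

2DS/H = 2·7,750·265/40 = 102,687.50
EOQ = √102,687.50 ≈ 320.45 → Q = 320 pallets
Cycle time = (working days × Q)/D = (365 × 320) / 7,750 = 15.071 days

15.1 days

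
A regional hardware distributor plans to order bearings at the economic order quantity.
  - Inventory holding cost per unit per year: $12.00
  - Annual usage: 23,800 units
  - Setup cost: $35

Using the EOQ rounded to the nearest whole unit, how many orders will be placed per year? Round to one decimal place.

63.8 orders per year

EOQ = √(2DS/H) = √(2 × 23,800 × 35 / 12)
    = √(138,833.33) ≈ 372.60 → Q = 373
Orders per year = D/Q = 23,800 / 373 = 63.807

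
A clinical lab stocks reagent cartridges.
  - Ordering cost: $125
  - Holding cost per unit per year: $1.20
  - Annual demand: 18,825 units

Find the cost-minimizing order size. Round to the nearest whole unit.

1,980 units

2DS/H = 2·18,825·125/1.2 = 3,921,875.00
EOQ = √3,921,875.00 ≈ 1,980.37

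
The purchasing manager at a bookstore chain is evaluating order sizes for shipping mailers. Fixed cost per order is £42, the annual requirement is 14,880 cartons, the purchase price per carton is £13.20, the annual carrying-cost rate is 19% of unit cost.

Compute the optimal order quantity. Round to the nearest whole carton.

Carrying cost H = £13.2 × 19% = £2.5080/carton/yr
Optimal lot size Q* = (2 × 14,880 × £42 / £2.508)^½ ≈ 705.96

706 cartons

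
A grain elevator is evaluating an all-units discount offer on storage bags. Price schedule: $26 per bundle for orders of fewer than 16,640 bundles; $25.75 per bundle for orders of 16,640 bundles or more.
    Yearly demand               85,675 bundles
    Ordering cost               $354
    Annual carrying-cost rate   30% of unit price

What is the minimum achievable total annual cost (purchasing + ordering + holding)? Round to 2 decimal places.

H₁ = 30%×$26 = $7.8000;  H₂ = 30%×$25.75 = $7.7250
EOQ₁ = √(2×85,675×354/7.8000) = 2,788.67  (< 16,640, feasible at tier 1)
EOQ₂ = √(2×85,675×354/7.7250) = 2,802.17  (< 16,640 → use Q = 16,640 at tier-2 price)
TC(tier 1 (EOQ₁), Q≈2,788.7) = $2,249,301.59
TC(tier 2, Q≈16,640.0) = $2,272,225.90
Minimum at tier 1 (EOQ₁): $2,249,301.59

$2,249,301.59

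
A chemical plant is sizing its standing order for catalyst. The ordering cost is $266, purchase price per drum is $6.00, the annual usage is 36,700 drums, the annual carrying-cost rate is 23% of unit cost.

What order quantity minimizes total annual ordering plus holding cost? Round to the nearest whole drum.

3,761 drums

H = i·C = 0.23 × $6 = $1.3800 per drum-year
EOQ = √(2DS/H) = √(2 × 36,700 × 266 / 1.38)
    = √(14,148,115.94) ≈ 3,761.40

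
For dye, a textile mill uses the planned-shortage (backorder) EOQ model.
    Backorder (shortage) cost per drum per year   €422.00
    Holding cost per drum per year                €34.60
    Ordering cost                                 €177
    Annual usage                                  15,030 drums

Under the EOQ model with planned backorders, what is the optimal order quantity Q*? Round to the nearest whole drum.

408 drums

Basic EOQ = √(2·15,030·177/34.6) = 392.142
Backorder adjustment √((H+b)/b) = √((34.6+422)/422) = 1.0402
Q* = 392.142 × 1.0402 ≈ 407.90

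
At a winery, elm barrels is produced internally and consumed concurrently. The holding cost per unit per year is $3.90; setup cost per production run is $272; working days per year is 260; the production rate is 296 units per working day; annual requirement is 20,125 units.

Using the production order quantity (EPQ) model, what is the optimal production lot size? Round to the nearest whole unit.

1,950 units

d = 20,125/260 = 77.4038 units/day;  effective holding cost H(1 − d/p) = 3.9·(1 − 77.4038/296) = 2.88015
Q* = √(2DS / H_eff) = √(2·20,125·272 / 2.88015) ≈ 1,949.66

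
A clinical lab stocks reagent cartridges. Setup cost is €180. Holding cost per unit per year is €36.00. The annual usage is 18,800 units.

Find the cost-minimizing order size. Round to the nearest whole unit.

Optimal lot size Q* = (2 × 18,800 × €180 / €36)^½ ≈ 433.59

434 units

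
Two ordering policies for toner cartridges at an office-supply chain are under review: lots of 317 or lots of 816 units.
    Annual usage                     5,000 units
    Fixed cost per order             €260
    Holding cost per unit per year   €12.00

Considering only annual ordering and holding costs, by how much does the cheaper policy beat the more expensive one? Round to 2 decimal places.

TC(Q) = (D/Q)S + (Q/2)H
TC(317) = (5,000/317)×260 + (317/2)×12 = €6,002.95
TC(816) = (5,000/816)×260 + (816/2)×12 = €6,489.14
|ΔTC| = |€6,002.95 − €6,489.14| = €486.19

€486.19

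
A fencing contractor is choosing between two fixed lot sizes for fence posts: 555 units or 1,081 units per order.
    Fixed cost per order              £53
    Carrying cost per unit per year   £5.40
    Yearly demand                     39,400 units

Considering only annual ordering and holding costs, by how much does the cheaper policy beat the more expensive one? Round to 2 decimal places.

£410.59

For each Q, cost = (D/Q)·S + (Q/2)·H.
TC(555) = (39,400/555)×53 + (555/2)×5.4 = £5,261.02
TC(1,081) = (39,400/1,081)×53 + (1,081/2)×5.4 = £4,850.43
Lots of 1,081 are cheaper by £410.59.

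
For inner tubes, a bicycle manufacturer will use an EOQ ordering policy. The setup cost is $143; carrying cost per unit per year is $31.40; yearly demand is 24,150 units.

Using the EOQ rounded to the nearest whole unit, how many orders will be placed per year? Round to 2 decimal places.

51.49 orders per year

2DS/H = 2·24,150·143/31.4 = 219,964.97
EOQ = √219,964.97 ≈ 469.00 → Q = 469
N = D/Q = 24,150/469 ≈ 51.493 orders/yr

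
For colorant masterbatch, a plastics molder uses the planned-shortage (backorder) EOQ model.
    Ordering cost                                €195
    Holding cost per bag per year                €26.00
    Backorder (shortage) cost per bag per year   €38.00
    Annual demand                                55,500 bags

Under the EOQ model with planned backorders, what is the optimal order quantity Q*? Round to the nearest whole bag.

1,184 bags

Basic EOQ = √(2·55,500·195/26) = 912.414
Backorder adjustment √((H+b)/b) = √((26+38)/38) = 1.2978
Q* = 912.414 × 1.2978 ≈ 1,184.11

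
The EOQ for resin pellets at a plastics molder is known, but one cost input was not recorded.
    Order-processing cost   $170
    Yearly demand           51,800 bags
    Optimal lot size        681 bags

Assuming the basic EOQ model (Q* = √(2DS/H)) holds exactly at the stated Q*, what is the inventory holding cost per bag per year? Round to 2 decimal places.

From Q* = √(2DS/H) ⇒ Q*² = 2DS/H.
H = 2DS / Q² = 2 × 51,800 × 170 / 681² = 37.9765

$37.98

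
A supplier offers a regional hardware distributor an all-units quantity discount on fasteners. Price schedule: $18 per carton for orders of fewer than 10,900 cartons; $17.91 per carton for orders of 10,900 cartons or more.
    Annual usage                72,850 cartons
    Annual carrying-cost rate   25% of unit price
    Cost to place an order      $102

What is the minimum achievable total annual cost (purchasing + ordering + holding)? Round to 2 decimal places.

$1,319,477.79

H₁ = 25%×$18 = $4.5000;  H₂ = 25%×$17.91 = $4.4775
EOQ₁ = √(2×72,850×102/4.5000) = 1,817.29  (< 10,900, feasible at tier 1)
EOQ₂ = √(2×72,850×102/4.4775) = 1,821.85  (< 10,900 → use Q = 10,900 at tier-2 price)
TC(tier 1 (EOQ₁), Q≈1,817.3) = $1,319,477.79
TC(tier 2, Q≈10,900.0) = $1,329,827.59
Minimum at tier 1 (EOQ₁): $1,319,477.79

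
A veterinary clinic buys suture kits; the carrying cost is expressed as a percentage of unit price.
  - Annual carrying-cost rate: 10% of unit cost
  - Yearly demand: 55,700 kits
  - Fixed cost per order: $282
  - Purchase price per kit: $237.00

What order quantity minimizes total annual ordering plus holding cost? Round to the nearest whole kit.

H = i·C = 0.1 × $237 = $23.7000 per kit-year
2DS/H = 2·55,700·282/23.7 = 1,325,518.99
EOQ = √1,325,518.99 ≈ 1,151.31

1,151 kits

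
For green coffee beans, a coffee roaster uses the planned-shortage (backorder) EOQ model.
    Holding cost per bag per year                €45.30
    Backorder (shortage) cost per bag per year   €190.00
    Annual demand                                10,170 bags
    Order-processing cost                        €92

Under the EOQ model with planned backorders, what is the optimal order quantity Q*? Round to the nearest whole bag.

Q* = √(2DS/H) · √((H + b)/b)
   = √(2 × 10,170 × 92 / 45.3) · √((45.3 + 190) / 190)
   = 203.245 × 1.1128 ≈ 226.18

226 bags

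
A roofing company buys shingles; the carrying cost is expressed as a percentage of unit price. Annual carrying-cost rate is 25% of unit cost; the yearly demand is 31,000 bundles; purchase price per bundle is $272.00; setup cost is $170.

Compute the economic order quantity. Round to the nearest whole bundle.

Holding cost per bundle per year: H = 25% × $272 = $68.0000
2DS/H = 2·31,000·170/68 = 155,000.00
EOQ = √155,000.00 ≈ 393.70

394 bundles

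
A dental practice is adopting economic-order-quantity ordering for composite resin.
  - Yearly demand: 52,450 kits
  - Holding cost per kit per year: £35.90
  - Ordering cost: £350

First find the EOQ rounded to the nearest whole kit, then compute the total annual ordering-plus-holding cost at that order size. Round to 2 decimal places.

£36,305.21

Q* = √(2·D·S / H) = √(2·52,450·350 / 35.9) = √1,022,701.9 ≈ 1,011.29 → Q = 1,011 kits
Ordering: D/Q × S = 52,450/1,011 × £350 = £18,157.76
Holding:  Q/2 × H = 1,011/2 × £35.9 = £18,147.45
Total = £18,157.76 + £18,147.45 = £36,305.21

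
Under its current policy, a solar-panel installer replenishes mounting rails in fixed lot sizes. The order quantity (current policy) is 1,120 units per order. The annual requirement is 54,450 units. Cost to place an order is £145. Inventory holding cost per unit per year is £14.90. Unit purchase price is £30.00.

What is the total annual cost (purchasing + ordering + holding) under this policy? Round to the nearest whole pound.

£1,648,893

Annual ordering cost = (D/Q)·S = (54,450/1,120) × 145 = £7,049.33
Annual holding cost  = (Q/2)·H = (1,120/2) × 14.9 = £8,344.00
Purchase cost = D·C = 54,450 × 30 = £1,633,500.00
Total = £7,049.33 + £8,344.00 + £1,633,500.00 = £1,648,893.33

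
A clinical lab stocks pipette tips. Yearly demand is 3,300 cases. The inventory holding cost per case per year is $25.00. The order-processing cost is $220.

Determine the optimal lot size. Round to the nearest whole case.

EOQ = √(2DS/H) = √(2 × 3,300 × 220 / 25)
    = √(58,080.00) ≈ 241.00

241 cases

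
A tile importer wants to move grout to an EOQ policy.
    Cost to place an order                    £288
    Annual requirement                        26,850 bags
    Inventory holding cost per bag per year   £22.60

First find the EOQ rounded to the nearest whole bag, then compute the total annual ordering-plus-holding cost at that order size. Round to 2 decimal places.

Optimal lot size Q* = (2 × 26,850 × £288 / £22.6)^½ ≈ 827.24 → Q = 827 bags
Orders/yr = 26,850/827 = 32.467; ordering cost = 32.467 × £288 = £9,350.42
Average inventory = 827/2 = 413.5; holding cost = 413.5 × £22.6 = £9,345.10
Total = £9,350.42 + £9,345.10 = £18,695.52

£18,695.52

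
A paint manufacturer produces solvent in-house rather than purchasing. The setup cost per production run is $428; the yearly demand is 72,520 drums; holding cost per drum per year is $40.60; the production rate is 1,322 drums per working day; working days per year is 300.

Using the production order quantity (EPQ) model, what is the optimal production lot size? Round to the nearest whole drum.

d = 72,520/300 = 241.7333 drums/day;  effective holding cost H(1 − d/p) = 40.6·(1 − 241.7333/1322) = 33.17612
Q* = √(2DS / H_eff) = √(2·72,520·428 / 33.17612) ≈ 1,367.90

1,368 drums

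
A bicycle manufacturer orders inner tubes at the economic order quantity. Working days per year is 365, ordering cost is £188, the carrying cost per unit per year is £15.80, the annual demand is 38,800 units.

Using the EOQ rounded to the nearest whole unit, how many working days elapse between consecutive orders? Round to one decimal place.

9.0 days

Optimal lot size Q* = (2 × 38,800 × £188 / £15.8)^½ ≈ 960.91 → Q = 961 units
T = Q/D × 365 days = 961/38,800 × 365 = 9.040 days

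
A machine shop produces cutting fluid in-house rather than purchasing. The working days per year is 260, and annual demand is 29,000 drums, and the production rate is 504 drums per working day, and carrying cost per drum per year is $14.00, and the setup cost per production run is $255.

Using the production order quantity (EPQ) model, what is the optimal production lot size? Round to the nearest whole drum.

1,165 drums

Daily demand d = 29,000/260 = 111.538; p = 504; 1 − d/p = 0.77869
EPQ = √(2DS / (H(1 − d/p)))
    = √(2 × 29,000 × 255 / (14 × 0.77869)) ≈ 1,164.76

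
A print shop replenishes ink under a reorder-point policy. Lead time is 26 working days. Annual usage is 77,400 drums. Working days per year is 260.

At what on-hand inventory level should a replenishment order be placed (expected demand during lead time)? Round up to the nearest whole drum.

7,740 drums

Daily demand d = 77,400 / 260 = 297.692 drums/day
Demand during lead time = 297.692 × 26 = 7,740.00
Reorder point = 7,740.00 → round up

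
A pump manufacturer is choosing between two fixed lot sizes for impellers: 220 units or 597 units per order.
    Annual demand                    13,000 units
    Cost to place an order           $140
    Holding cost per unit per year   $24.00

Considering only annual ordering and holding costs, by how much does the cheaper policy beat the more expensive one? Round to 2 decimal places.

$700.15

TC(Q) = (D/Q)S + (Q/2)H
TC(220) = (13,000/220)×140 + (220/2)×24 = $10,912.73
TC(597) = (13,000/597)×140 + (597/2)×24 = $10,212.58
Lots of 597 are cheaper by $700.15.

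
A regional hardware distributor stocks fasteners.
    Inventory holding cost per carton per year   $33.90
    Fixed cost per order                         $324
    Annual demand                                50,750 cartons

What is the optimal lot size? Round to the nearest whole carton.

985 cartons

EOQ = √(2DS/H) = √(2 × 50,750 × 324 / 33.9)
    = √(970,088.50) ≈ 984.93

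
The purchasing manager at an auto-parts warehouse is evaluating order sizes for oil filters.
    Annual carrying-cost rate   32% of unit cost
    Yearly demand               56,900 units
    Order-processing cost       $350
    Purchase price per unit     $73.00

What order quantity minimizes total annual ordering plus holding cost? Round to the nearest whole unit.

Carrying cost H = $73 × 32% = $23.3600/unit/yr
Optimal lot size Q* = (2 × 56,900 × $350 / $23.36)^½ ≈ 1,305.78

1,306 units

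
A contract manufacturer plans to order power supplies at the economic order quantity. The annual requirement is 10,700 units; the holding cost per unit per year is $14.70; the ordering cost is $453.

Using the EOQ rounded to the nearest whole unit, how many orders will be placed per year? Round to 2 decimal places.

EOQ = √(2DS/H) = √(2 × 10,700 × 453 / 14.7)
    = √(659,469.39) ≈ 812.08 → Q = 812
N = D/Q = 10,700/812 ≈ 13.177 orders/yr

13.18 orders per year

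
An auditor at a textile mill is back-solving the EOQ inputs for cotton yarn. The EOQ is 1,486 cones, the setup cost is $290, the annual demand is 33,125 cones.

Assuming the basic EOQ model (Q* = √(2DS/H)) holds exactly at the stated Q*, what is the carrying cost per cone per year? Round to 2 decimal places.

$8.70

EOQ relation: Q² = 2DS/H, so rearrange for the unknown.
H = 2DS / Q² = 2 × 33,125 × 290 / 1,486² = 8.7005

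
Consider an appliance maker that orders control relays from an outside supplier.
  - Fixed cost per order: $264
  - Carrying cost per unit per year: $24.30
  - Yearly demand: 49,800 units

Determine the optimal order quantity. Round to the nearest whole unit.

Optimal lot size Q* = (2 × 49,800 × $264 / $24.3)^½ ≈ 1,040.23

1,040 units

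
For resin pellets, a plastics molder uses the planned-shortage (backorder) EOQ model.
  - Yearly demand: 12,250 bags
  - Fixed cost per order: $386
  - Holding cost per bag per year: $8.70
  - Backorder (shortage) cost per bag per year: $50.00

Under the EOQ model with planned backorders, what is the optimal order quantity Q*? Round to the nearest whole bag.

Basic EOQ = √(2·12,250·386/8.7) = 1,042.598
Backorder adjustment √((H+b)/b) = √((8.7+50)/50) = 1.0835
Q* = 1,042.598 × 1.0835 ≈ 1,129.67

1,130 bags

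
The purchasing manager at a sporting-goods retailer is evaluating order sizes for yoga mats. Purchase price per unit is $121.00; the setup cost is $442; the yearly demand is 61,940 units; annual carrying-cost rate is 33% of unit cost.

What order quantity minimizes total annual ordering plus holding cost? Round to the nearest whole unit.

1,171 units

Carrying cost H = $121 × 33% = $39.9300/unit/yr
2DS/H = 2·61,940·442/39.93 = 1,371,273.73
EOQ = √1,371,273.73 ≈ 1,171.01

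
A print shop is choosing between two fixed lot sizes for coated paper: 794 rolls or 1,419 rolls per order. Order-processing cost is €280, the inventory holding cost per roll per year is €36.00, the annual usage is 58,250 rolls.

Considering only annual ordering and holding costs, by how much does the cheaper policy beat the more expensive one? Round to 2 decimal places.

€2,202.45

Annual cost at Q: ordering D·S/Q plus holding Q·H/2.
TC(794) = (58,250/794)×280 + (794/2)×36 = €34,833.56
TC(1,419) = (58,250/1,419)×280 + (1,419/2)×36 = €37,036.01
Lots of 794 are cheaper by €2,202.45.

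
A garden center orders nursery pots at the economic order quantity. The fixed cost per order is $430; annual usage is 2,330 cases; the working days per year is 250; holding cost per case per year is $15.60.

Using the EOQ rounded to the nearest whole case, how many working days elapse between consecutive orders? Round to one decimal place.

EOQ = √(2DS/H) = √(2 × 2,330 × 430 / 15.6)
    = √(128,448.72) ≈ 358.40 → Q = 358 cases
Cycle time = (working days × Q)/D = (250 × 358) / 2,330 = 38.412 days

38.4 days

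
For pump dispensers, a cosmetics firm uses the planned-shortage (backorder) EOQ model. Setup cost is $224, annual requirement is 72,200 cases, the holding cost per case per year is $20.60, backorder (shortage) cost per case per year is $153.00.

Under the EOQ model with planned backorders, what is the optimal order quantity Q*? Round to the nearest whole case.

Basic EOQ = √(2·72,200·224/20.6) = 1,253.066
Backorder adjustment √((H+b)/b) = √((20.6+153)/153) = 1.0652
Q* = 1,253.066 × 1.0652 ≈ 1,334.76

1,335 cases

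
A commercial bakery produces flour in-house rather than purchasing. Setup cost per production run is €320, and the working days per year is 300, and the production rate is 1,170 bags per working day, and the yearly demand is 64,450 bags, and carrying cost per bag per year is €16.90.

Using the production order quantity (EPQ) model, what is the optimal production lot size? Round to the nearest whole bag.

1,729 bags

d = 64,450/300 = 214.8333 bags/day;  effective holding cost H(1 − d/p) = 16.9·(1 − 214.8333/1170) = 13.79685
Q* = √(2DS / H_eff) = √(2·64,450·320 / 13.79685) ≈ 1,729.07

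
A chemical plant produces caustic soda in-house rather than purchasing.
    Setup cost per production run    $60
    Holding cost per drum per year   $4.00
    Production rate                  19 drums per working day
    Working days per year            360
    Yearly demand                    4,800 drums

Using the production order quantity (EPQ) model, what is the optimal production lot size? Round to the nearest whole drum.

695 drums

Daily demand d = 4,800/360 = 13.333; p = 19; 1 − d/p = 0.29825
EPQ = √(2DS / (H(1 − d/p)))
    = √(2 × 4,800 × 60 / (4 × 0.29825)) ≈ 694.86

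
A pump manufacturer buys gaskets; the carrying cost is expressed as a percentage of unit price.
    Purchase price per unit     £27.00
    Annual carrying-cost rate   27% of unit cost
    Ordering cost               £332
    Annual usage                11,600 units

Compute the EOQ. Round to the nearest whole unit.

1,028 units

Carrying cost H = £27 × 27% = £7.2900/unit/yr
Q* = √(2·D·S / H) = √(2·11,600·332 / 7.29) = √1,056,570.6 ≈ 1,027.90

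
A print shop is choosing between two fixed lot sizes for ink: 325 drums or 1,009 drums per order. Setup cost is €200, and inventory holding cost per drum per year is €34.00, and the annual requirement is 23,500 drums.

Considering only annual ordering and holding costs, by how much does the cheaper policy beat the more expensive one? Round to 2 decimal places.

Annual cost at Q: ordering D·S/Q plus holding Q·H/2.
TC(325) = (23,500/325)×200 + (325/2)×34 = €19,986.54
TC(1,009) = (23,500/1,009)×200 + (1,009/2)×34 = €21,811.08
Lots of 325 are cheaper by €1,824.54.

€1,824.54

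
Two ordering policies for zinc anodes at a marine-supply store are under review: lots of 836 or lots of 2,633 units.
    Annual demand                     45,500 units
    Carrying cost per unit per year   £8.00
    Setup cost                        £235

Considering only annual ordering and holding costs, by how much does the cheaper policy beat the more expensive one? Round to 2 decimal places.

£1,541.11

For each Q, cost = (D/Q)·S + (Q/2)·H.
TC(836) = (45,500/836)×235 + (836/2)×8 = £16,134.07
TC(2,633) = (45,500/2,633)×235 + (2,633/2)×8 = £14,592.96
Cheaper: Q = 2,633.  Difference = £1,541.11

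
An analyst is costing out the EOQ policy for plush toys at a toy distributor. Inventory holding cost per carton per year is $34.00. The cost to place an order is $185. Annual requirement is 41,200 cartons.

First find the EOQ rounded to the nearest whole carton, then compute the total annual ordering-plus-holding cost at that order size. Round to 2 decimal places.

Q* = √(2·D·S / H) = √(2·41,200·185 / 34) = √448,352.9 ≈ 669.59 → Q = 670 cartons
Annual ordering cost = (D/Q)·S = (41,200/670) × 185 = $11,376.12
Annual holding cost  = (Q/2)·H = (670/2) × 34 = $11,390.00
Total = $11,376.12 + $11,390.00 = $22,766.12

$22,766.12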